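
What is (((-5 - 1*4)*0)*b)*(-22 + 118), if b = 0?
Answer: 0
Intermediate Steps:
(((-5 - 1*4)*0)*b)*(-22 + 118) = (((-5 - 1*4)*0)*0)*(-22 + 118) = (((-5 - 4)*0)*0)*96 = (-9*0*0)*96 = (0*0)*96 = 0*96 = 0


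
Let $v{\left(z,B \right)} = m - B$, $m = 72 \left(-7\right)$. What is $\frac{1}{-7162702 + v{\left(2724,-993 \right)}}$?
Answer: $- \frac{1}{7162213} \approx -1.3962 \cdot 10^{-7}$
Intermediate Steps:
$m = -504$
$v{\left(z,B \right)} = -504 - B$
$\frac{1}{-7162702 + v{\left(2724,-993 \right)}} = \frac{1}{-7162702 - -489} = \frac{1}{-7162702 + \left(-504 + 993\right)} = \frac{1}{-7162702 + 489} = \frac{1}{-7162213} = - \frac{1}{7162213}$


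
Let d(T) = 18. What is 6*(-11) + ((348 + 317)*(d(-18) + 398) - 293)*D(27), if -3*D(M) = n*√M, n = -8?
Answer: -66 + 2210776*√3 ≈ 3.8291e+6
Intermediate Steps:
D(M) = 8*√M/3 (D(M) = -(-8)*√M/3 = 8*√M/3)
6*(-11) + ((348 + 317)*(d(-18) + 398) - 293)*D(27) = 6*(-11) + ((348 + 317)*(18 + 398) - 293)*(8*√27/3) = -66 + (665*416 - 293)*(8*(3*√3)/3) = -66 + (276640 - 293)*(8*√3) = -66 + 276347*(8*√3) = -66 + 2210776*√3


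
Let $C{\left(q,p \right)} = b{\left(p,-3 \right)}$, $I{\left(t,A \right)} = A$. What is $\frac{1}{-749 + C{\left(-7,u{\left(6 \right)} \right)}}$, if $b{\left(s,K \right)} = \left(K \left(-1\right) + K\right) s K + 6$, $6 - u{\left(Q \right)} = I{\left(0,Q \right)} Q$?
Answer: $- \frac{1}{743} \approx -0.0013459$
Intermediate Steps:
$u{\left(Q \right)} = 6 - Q^{2}$ ($u{\left(Q \right)} = 6 - Q Q = 6 - Q^{2}$)
$b{\left(s,K \right)} = 6$ ($b{\left(s,K \right)} = \left(- K + K\right) s K + 6 = 0 s K + 6 = 0 K + 6 = 0 + 6 = 6$)
$C{\left(q,p \right)} = 6$
$\frac{1}{-749 + C{\left(-7,u{\left(6 \right)} \right)}} = \frac{1}{-749 + 6} = \frac{1}{-743} = - \frac{1}{743}$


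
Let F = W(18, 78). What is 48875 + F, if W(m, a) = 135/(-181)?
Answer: 8846240/181 ≈ 48874.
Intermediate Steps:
W(m, a) = -135/181 (W(m, a) = 135*(-1/181) = -135/181)
F = -135/181 ≈ -0.74586
48875 + F = 48875 - 135/181 = 8846240/181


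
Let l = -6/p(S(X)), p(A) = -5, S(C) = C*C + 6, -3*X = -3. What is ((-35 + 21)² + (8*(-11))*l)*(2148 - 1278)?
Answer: 78648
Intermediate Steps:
X = 1 (X = -⅓*(-3) = 1)
S(C) = 6 + C² (S(C) = C² + 6 = 6 + C²)
l = 6/5 (l = -6/(-5) = -6*(-⅕) = 6/5 ≈ 1.2000)
((-35 + 21)² + (8*(-11))*l)*(2148 - 1278) = ((-35 + 21)² + (8*(-11))*(6/5))*(2148 - 1278) = ((-14)² - 88*6/5)*870 = (196 - 528/5)*870 = (452/5)*870 = 78648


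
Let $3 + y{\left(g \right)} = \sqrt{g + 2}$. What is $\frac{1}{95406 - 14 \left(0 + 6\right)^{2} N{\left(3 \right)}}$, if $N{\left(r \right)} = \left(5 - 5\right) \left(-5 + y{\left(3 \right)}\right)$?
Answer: $\frac{1}{95406} \approx 1.0482 \cdot 10^{-5}$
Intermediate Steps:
$y{\left(g \right)} = -3 + \sqrt{2 + g}$ ($y{\left(g \right)} = -3 + \sqrt{g + 2} = -3 + \sqrt{2 + g}$)
$N{\left(r \right)} = 0$ ($N{\left(r \right)} = \left(5 - 5\right) \left(-5 - \left(3 - \sqrt{2 + 3}\right)\right) = 0 \left(-5 - \left(3 - \sqrt{5}\right)\right) = 0 \left(-8 + \sqrt{5}\right) = 0$)
$\frac{1}{95406 - 14 \left(0 + 6\right)^{2} N{\left(3 \right)}} = \frac{1}{95406 - 14 \left(0 + 6\right)^{2} \cdot 0} = \frac{1}{95406 - 14 \cdot 6^{2} \cdot 0} = \frac{1}{95406 - 14 \cdot 36 \cdot 0} = \frac{1}{95406 - 504 \cdot 0} = \frac{1}{95406 - 0} = \frac{1}{95406 + 0} = \frac{1}{95406}$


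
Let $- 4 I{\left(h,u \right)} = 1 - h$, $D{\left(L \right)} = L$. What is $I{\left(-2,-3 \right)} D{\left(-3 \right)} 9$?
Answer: $\frac{81}{4} \approx 20.25$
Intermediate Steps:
$I{\left(h,u \right)} = - \frac{1}{4} + \frac{h}{4}$ ($I{\left(h,u \right)} = - \frac{1 - h}{4} = - \frac{1}{4} + \frac{h}{4}$)
$I{\left(-2,-3 \right)} D{\left(-3 \right)} 9 = \left(- \frac{1}{4} + \frac{1}{4} \left(-2\right)\right) \left(-3\right) 9 = \left(- \frac{1}{4} - \frac{1}{2}\right) \left(-3\right) 9 = \left(- \frac{3}{4}\right) \left(-3\right) 9 = \frac{9}{4} \cdot 9 = \frac{81}{4}$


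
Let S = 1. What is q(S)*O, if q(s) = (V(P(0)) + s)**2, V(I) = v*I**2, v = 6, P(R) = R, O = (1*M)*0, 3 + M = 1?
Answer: 0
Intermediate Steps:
M = -2 (M = -3 + 1 = -2)
O = 0 (O = (1*(-2))*0 = -2*0 = 0)
V(I) = 6*I**2
q(s) = s**2 (q(s) = (6*0**2 + s)**2 = (6*0 + s)**2 = (0 + s)**2 = s**2)
q(S)*O = 1**2*0 = 1*0 = 0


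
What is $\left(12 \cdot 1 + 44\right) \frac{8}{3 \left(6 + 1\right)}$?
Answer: $\frac{64}{3} \approx 21.333$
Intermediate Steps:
$\left(12 \cdot 1 + 44\right) \frac{8}{3 \left(6 + 1\right)} = \left(12 + 44\right) \frac{8}{3 \cdot 7} = 56 \cdot \frac{8}{21} = \frac{64}{3}$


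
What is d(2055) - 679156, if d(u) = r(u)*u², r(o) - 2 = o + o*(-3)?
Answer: -17348865856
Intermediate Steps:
r(o) = 2 - 2*o (r(o) = 2 + (o + o*(-3)) = 2 + (o - 3*o) = 2 - 2*o)
d(u) = u²*(2 - 2*u) (d(u) = (2 - 2*u)*u² = u²*(2 - 2*u))
d(2055) - 679156 = 2*2055²*(1 - 1*2055) - 679156 = 2*4223025*(1 - 2055) - 679156 = 2*4223025*(-2054) - 679156 = -17348186700 - 679156 = -17348865856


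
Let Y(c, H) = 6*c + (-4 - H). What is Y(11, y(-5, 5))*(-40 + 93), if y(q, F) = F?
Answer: 3021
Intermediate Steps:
Y(c, H) = -4 - H + 6*c
Y(11, y(-5, 5))*(-40 + 93) = (-4 - 1*5 + 6*11)*(-40 + 93) = (-4 - 5 + 66)*53 = 57*53 = 3021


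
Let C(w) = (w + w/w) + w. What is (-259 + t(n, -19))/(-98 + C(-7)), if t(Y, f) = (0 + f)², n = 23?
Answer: -34/37 ≈ -0.91892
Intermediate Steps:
t(Y, f) = f²
C(w) = 1 + 2*w (C(w) = (w + 1) + w = (1 + w) + w = 1 + 2*w)
(-259 + t(n, -19))/(-98 + C(-7)) = (-259 + (-19)²)/(-98 + (1 + 2*(-7))) = (-259 + 361)/(-98 + (1 - 14)) = 102/(-98 - 13) = 102/(-111) = 102*(-1/111) = -34/37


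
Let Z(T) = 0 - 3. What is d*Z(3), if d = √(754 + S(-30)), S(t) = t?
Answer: -6*√181 ≈ -80.722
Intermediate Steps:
Z(T) = -3
d = 2*√181 (d = √(754 - 30) = √724 = 2*√181 ≈ 26.907)
d*Z(3) = (2*√181)*(-3) = -6*√181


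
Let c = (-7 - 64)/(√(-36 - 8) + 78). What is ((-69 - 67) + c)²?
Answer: 87978771139/4694048 - 29782583*I*√11/4694048 ≈ 18743.0 - 21.043*I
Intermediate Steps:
c = -71/(78 + 2*I*√11) (c = -71/(√(-44) + 78) = -71/(2*I*√11 + 78) = -71/(78 + 2*I*√11) ≈ -0.90372 + 0.076854*I)
((-69 - 67) + c)² = ((-69 - 67) + (-2769/3064 + 71*I*√11/3064))² = (-136 + (-2769/3064 + 71*I*√11/3064))² = (-419473/3064 + 71*I*√11/3064)²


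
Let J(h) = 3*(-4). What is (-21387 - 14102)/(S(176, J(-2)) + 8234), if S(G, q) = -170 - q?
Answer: -35489/8076 ≈ -4.3944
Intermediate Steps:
J(h) = -12
(-21387 - 14102)/(S(176, J(-2)) + 8234) = (-21387 - 14102)/((-170 - 1*(-12)) + 8234) = -35489/((-170 + 12) + 8234) = -35489/(-158 + 8234) = -35489/8076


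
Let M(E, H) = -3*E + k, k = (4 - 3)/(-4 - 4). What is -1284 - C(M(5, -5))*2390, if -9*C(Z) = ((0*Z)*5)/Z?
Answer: -1284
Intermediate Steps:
k = -1/8 (k = 1/(-8) = 1*(-1/8) = -1/8 ≈ -0.12500)
M(E, H) = -1/8 - 3*E (M(E, H) = -3*E - 1/8 = -1/8 - 3*E)
C(Z) = 0 (C(Z) = -(0*Z)*5/(9*Z) = -0*5/(9*Z) = -0/Z = -1/9*0 = 0)
-1284 - C(M(5, -5))*2390 = -1284 - 0*2390 = -1284 - 1*0 = -1284 + 0 = -1284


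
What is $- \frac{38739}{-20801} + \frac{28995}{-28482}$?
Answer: $\frac{166746401}{197484694} \approx 0.84435$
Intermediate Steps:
$- \frac{38739}{-20801} + \frac{28995}{-28482} = \left(-38739\right) \left(- \frac{1}{20801}\right) + 28995 \left(- \frac{1}{28482}\right) = \frac{38739}{20801} - \frac{9665}{9494} = \frac{166746401}{197484694}$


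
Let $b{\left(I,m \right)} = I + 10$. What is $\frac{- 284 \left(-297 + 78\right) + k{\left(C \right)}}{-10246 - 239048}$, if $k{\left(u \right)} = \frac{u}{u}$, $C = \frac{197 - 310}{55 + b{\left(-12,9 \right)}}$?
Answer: $- \frac{62197}{249294} \approx -0.24949$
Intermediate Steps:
$b{\left(I,m \right)} = 10 + I$
$C = - \frac{113}{53}$ ($C = \frac{197 - 310}{55 + \left(10 - 12\right)} = - \frac{113}{55 - 2} = - \frac{113}{53} \approx -2.1321$)
$k{\left(u \right)} = 1$
$\frac{- 284 \left(-297 + 78\right) + k{\left(C \right)}}{-10246 - 239048} = \frac{- 284 \left(-297 + 78\right) + 1}{-10246 - 239048} = \frac{\left(-284\right) \left(-219\right) + 1}{-249294} = \left(62196 + 1\right) \left(- \frac{1}{249294}\right) = 62197 \left(- \frac{1}{249294}\right) = - \frac{62197}{249294}$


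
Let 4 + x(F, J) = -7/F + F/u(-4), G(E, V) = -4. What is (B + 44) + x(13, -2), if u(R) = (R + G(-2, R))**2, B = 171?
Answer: 175273/832 ≈ 210.66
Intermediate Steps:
u(R) = (-4 + R)**2 (u(R) = (R - 4)**2 = (-4 + R)**2)
x(F, J) = -4 - 7/F + F/64 (x(F, J) = -4 + (-7/F + F/((-4 - 4)**2)) = -4 + (-7/F + F/((-8)**2)) = -4 + (-7/F + F/64) = -4 - 7/F + F/64)
(B + 44) + x(13, -2) = (171 + 44) + (-4 - 7/13 + (1/64)*13) = 215 + (-4 - 7*1/13 + 13/64) = 215 + (-4 - 7/13 + 13/64) = 215 - 3607/832 = 175273/832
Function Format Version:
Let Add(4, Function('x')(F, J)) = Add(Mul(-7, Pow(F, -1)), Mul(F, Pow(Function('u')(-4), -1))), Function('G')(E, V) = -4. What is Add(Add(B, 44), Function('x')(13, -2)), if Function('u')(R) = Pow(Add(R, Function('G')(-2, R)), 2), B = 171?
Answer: Rational(175273, 832) ≈ 210.66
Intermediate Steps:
Function('u')(R) = Pow(Add(-4, R), 2) (Function('u')(R) = Pow(Add(R, -4), 2) = Pow(Add(-4, R), 2))
Function('x')(F, J) = Add(-4, Mul(-7, Pow(F, -1)), Mul(Rational(1, 64), F)) (Function('x')(F, J) = Add(-4, Add(Mul(-7, Pow(F, -1)), Mul(F, Pow(Pow(Add(-4, -4), 2), -1)))) = Add(-4, Add(Mul(-7, Pow(F, -1)), Mul(F, Pow(Pow(-8, 2), -1)))) = Add(-4, Add(Mul(-7, Pow(F, -1)), Mul(F, Pow(64, -1)))) = Add(-4, Add(Mul(-7, Pow(F, -1)), Mul(F, Rational(1, 64)))) = Add(-4, Add(Mul(-7, Pow(F, -1)), Mul(Rational(1, 64), F))) = Add(-4, Mul(-7, Pow(F, -1)), Mul(Rational(1, 64), F)))
Add(Add(B, 44), Function('x')(13, -2)) = Add(Add(171, 44), Add(-4, Mul(-7, Pow(13, -1)), Mul(Rational(1, 64), 13))) = Add(215, Add(-4, Mul(-7, Rational(1, 13)), Rational(13, 64))) = Add(215, Add(-4, Rational(-7, 13), Rational(13, 64))) = Add(215, Rational(-3607, 832)) = Rational(175273, 832)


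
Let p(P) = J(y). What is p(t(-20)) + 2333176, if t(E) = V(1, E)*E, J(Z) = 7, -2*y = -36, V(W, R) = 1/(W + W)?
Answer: 2333183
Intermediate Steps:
V(W, R) = 1/(2*W)
y = 18 (y = -½*(-36) = 18)
t(E) = E/2 (t(E) = ((½)/1)*E = ((½)*1)*E = E/2)
p(P) = 7
p(t(-20)) + 2333176 = 7 + 2333176 = 2333183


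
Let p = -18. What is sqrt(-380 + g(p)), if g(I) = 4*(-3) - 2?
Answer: I*sqrt(394) ≈ 19.849*I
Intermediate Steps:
g(I) = -14 (g(I) = -12 - 2 = -14)
sqrt(-380 + g(p)) = sqrt(-380 - 14) = sqrt(-394) = I*sqrt(394)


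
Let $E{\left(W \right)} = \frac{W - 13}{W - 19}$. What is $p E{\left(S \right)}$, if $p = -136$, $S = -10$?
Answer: $- \frac{3128}{29} \approx -107.86$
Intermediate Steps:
$E{\left(W \right)} = \frac{-13 + W}{-19 + W}$
$p E{\left(S \right)} = - 136 \frac{-13 - 10}{-19 - 10} = - 136 \frac{1}{-29} \left(-23\right) = - 136 \left(\left(- \frac{1}{29}\right) \left(-23\right)\right) = \left(-136\right) \frac{23}{29} = - \frac{3128}{29}$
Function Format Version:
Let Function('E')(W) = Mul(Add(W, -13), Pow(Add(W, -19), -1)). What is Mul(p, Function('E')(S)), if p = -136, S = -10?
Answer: Rational(-3128, 29) ≈ -107.86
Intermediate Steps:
Function('E')(W) = Mul(Pow(Add(-19, W), -1), Add(-13, W)) (Function('E')(W) = Mul(Add(-13, W), Pow(Add(-19, W), -1)) = Mul(Pow(Add(-19, W), -1), Add(-13, W)))
Mul(p, Function('E')(S)) = Mul(-136, Mul(Pow(Add(-19, -10), -1), Add(-13, -10))) = Mul(-136, Mul(Pow(-29, -1), -23)) = Mul(-136, Mul(Rational(-1, 29), -23)) = Mul(-136, Rational(23, 29)) = Rational(-3128, 29)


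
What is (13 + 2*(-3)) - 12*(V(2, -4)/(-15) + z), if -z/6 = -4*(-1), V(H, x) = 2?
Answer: 1483/5 ≈ 296.60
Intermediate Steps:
z = -24 (z = -(-24)*(-1) = -6*4 = -24)
(13 + 2*(-3)) - 12*(V(2, -4)/(-15) + z) = (13 + 2*(-3)) - 12*(2/(-15) - 24) = (13 - 6) - 12*(2*(-1/15) - 24) = 7 - 12*(-2/15 - 24) = 7 - 12*(-362/15) = 7 + 1448/5 = 1483/5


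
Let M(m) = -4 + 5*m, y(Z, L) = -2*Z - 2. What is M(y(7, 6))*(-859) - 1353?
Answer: 70803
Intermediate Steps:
y(Z, L) = -2 - 2*Z
M(y(7, 6))*(-859) - 1353 = (-4 + 5*(-2 - 2*7))*(-859) - 1353 = (-4 + 5*(-2 - 14))*(-859) - 1353 = (-4 + 5*(-16))*(-859) - 1353 = (-4 - 80)*(-859) - 1353 = -84*(-859) - 1353 = 72156 - 1353 = 70803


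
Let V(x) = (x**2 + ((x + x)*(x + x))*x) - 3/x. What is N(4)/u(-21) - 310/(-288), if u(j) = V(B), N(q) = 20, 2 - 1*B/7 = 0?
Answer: 1618873/1501488 ≈ 1.0782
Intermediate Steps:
B = 14 (B = 14 - 7*0 = 14 + 0 = 14)
V(x) = x**2 - 3/x + 4*x**3 (V(x) = (x**2 + ((2*x)*(2*x))*x) - 3/x = (x**2 + (4*x**2)*x) - 3/x = (x**2 + 4*x**3) - 3/x = x**2 - 3/x + 4*x**3)
u(j) = 156405/14 (u(j) = (-3 + 14**3*(1 + 4*14))/14 = (-3 + 2744*(1 + 56))/14 = (-3 + 2744*57)/14 = (-3 + 156408)/14 = (1/14)*156405 = 156405/14)
N(4)/u(-21) - 310/(-288) = 20/(156405/14) - 310/(-288) = 20*(14/156405) - 310*(-1/288) = 56/31281 + 155/144 = 1618873/1501488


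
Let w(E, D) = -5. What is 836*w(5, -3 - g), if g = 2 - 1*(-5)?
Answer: -4180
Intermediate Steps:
g = 7 (g = 2 + 5 = 7)
836*w(5, -3 - g) = 836*(-5) = -4180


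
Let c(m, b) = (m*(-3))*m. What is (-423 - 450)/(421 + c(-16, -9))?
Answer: 873/347 ≈ 2.5159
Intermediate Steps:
c(m, b) = -3*m² (c(m, b) = (-3*m)*m = -3*m²)
(-423 - 450)/(421 + c(-16, -9)) = (-423 - 450)/(421 - 3*(-16)²) = -873/(421 - 3*256) = -873/(421 - 768) = -873/(-347) = -873*(-1/347) = 873/347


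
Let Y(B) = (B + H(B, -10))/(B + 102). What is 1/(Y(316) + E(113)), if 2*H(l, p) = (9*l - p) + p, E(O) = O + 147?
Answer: 19/5019 ≈ 0.0037856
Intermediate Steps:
E(O) = 147 + O
H(l, p) = 9*l/2 (H(l, p) = ((9*l - p) + p)/2 = ((-p + 9*l) + p)/2 = (9*l)/2 = 9*l/2)
Y(B) = 11*B/(2*(102 + B)) (Y(B) = (B + 9*B/2)/(B + 102) = (11*B/2)/(102 + B) = 11*B/(2*(102 + B)))
1/(Y(316) + E(113)) = 1/((11/2)*316/(102 + 316) + (147 + 113)) = 1/((11/2)*316/418 + 260) = 1/((11/2)*316*(1/418) + 260) = 1/(79/19 + 260) = 1/(5019/19) = 19/5019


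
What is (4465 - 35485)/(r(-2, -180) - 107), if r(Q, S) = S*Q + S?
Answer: -31020/73 ≈ -424.93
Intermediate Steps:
r(Q, S) = S + Q*S (r(Q, S) = Q*S + S = S + Q*S)
(4465 - 35485)/(r(-2, -180) - 107) = (4465 - 35485)/(-180*(1 - 2) - 107) = -31020/(-180*(-1) - 107) = -31020/(180 - 107) = -31020/73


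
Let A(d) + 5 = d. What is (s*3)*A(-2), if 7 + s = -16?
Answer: 483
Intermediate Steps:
s = -23 (s = -7 - 16 = -23)
A(d) = -5 + d
(s*3)*A(-2) = (-23*3)*(-5 - 2) = -69*(-7) = 483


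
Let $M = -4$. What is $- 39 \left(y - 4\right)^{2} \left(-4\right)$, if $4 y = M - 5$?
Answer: $\frac{24375}{4} \approx 6093.8$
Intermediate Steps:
$y = - \frac{9}{4}$ ($y = \frac{-4 - 5}{4} = \frac{1}{4} \left(-9\right) = - \frac{9}{4} \approx -2.25$)
$- 39 \left(y - 4\right)^{2} \left(-4\right) = - 39 \left(- \frac{9}{4} - 4\right)^{2} \left(-4\right) = - 39 \left(- \frac{25}{4}\right)^{2} \left(-4\right) = \left(-39\right) \frac{625}{16} \left(-4\right) = \left(- \frac{24375}{16}\right) \left(-4\right) = \frac{24375}{4}$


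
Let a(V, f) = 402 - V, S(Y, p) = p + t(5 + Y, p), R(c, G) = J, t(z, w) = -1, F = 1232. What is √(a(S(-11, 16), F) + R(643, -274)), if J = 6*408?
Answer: 9*√35 ≈ 53.245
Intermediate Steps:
J = 2448
R(c, G) = 2448
S(Y, p) = -1 + p (S(Y, p) = p - 1 = -1 + p)
√(a(S(-11, 16), F) + R(643, -274)) = √((402 - (-1 + 16)) + 2448) = √((402 - 1*15) + 2448) = √((402 - 15) + 2448) = √(387 + 2448) = √2835 = 9*√35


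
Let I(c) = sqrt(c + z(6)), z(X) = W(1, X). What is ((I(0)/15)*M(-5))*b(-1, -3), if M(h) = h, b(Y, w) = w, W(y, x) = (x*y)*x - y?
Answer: sqrt(35) ≈ 5.9161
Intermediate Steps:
W(y, x) = -y + y*x**2 (W(y, x) = y*x**2 - y = -y + y*x**2)
z(X) = -1 + X**2 (z(X) = 1*(-1 + X**2) = -1 + X**2)
I(c) = sqrt(35 + c) (I(c) = sqrt(c + (-1 + 6**2)) = sqrt(c + (-1 + 36)) = sqrt(c + 35) = sqrt(35 + c))
((I(0)/15)*M(-5))*b(-1, -3) = ((sqrt(35 + 0)/15)*(-5))*(-3) = ((sqrt(35)*(1/15))*(-5))*(-3) = ((sqrt(35)/15)*(-5))*(-3) = -sqrt(35)/3*(-3) = sqrt(35)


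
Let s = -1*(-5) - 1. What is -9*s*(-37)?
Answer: 1332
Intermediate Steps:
s = 4 (s = 5 - 1 = 4)
-9*s*(-37) = -9*4*(-37) = -36*(-37) = 1332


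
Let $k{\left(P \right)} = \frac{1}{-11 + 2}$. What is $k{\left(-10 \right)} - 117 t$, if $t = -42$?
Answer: $\frac{44225}{9} \approx 4913.9$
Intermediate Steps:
$k{\left(P \right)} = - \frac{1}{9}$ ($k{\left(P \right)} = \frac{1}{-9} = - \frac{1}{9}$)
$k{\left(-10 \right)} - 117 t = - \frac{1}{9} - -4914 = - \frac{1}{9} + 4914 = \frac{44225}{9}$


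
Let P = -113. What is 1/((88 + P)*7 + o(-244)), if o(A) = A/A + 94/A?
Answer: -122/21275 ≈ -0.0057344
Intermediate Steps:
o(A) = 1 + 94/A
1/((88 + P)*7 + o(-244)) = 1/((88 - 113)*7 + (94 - 244)/(-244)) = 1/(-25*7 - 1/244*(-150)) = 1/(-175 + 75/122) = 1/(-21275/122) = -122/21275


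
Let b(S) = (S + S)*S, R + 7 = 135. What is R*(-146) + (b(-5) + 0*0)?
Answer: -18638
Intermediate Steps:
R = 128 (R = -7 + 135 = 128)
b(S) = 2*S**2 (b(S) = (2*S)*S = 2*S**2)
R*(-146) + (b(-5) + 0*0) = 128*(-146) + (2*(-5)**2 + 0*0) = -18688 + (2*25 + 0) = -18688 + (50 + 0) = -18688 + 50 = -18638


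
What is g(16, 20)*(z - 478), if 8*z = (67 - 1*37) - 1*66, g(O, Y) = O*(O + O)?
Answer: -247040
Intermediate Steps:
g(O, Y) = 2*O² (g(O, Y) = O*(2*O) = 2*O²)
z = -9/2 (z = ((67 - 1*37) - 1*66)/8 = ((67 - 37) - 66)/8 = (30 - 66)/8 = (⅛)*(-36) = -9/2 ≈ -4.5000)
g(16, 20)*(z - 478) = (2*16²)*(-9/2 - 478) = (2*256)*(-965/2) = 512*(-965/2) = -247040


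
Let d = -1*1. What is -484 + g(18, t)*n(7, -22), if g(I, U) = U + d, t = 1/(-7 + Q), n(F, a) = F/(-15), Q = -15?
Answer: -159559/330 ≈ -483.51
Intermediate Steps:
n(F, a) = -F/15 (n(F, a) = F*(-1/15) = -F/15)
t = -1/22 (t = 1/(-7 - 15) = 1/(-22) = -1/22 ≈ -0.045455)
d = -1
g(I, U) = -1 + U (g(I, U) = U - 1 = -1 + U)
-484 + g(18, t)*n(7, -22) = -484 + (-1 - 1/22)*(-1/15*7) = -484 - 23/22*(-7/15) = -484 + 161/330 = -159559/330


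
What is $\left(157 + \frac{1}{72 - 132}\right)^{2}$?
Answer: $\frac{88717561}{3600} \approx 24644.0$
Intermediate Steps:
$\left(157 + \frac{1}{72 - 132}\right)^{2} = \left(157 + \frac{1}{-60}\right)^{2} = \left(157 - \frac{1}{60}\right)^{2} = \left(\frac{9419}{60}\right)^{2} = \frac{88717561}{3600}$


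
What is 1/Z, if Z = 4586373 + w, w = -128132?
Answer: 1/4458241 ≈ 2.2430e-7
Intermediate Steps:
Z = 4458241 (Z = 4586373 - 128132 = 4458241)
1/Z = 1/4458241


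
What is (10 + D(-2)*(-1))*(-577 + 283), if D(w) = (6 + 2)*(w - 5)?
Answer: -19404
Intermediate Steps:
D(w) = -40 + 8*w (D(w) = 8*(-5 + w) = -40 + 8*w)
(10 + D(-2)*(-1))*(-577 + 283) = (10 + (-40 + 8*(-2))*(-1))*(-577 + 283) = (10 + (-40 - 16)*(-1))*(-294) = (10 - 56*(-1))*(-294) = (10 + 56)*(-294) = 66*(-294) = -19404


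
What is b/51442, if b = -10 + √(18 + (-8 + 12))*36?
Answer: -5/25721 + 18*√22/25721 ≈ 0.0030880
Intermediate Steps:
b = -10 + 36*√22 (b = -10 + √(18 + 4)*36 = -10 + √22*36 = -10 + 36*√22 ≈ 158.85)
b/51442 = (-10 + 36*√22)/51442 = (-10 + 36*√22)*(1/51442) = -5/25721 + 18*√22/25721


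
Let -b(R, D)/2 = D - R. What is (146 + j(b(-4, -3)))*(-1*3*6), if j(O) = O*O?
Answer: -2700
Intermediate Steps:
b(R, D) = -2*D + 2*R (b(R, D) = -2*(D - R) = -2*D + 2*R)
j(O) = O²
(146 + j(b(-4, -3)))*(-1*3*6) = (146 + (-2*(-3) + 2*(-4))²)*(-1*3*6) = (146 + (6 - 8)²)*(-3*6) = (146 + (-2)²)*(-18) = (146 + 4)*(-18) = 150*(-18) = -2700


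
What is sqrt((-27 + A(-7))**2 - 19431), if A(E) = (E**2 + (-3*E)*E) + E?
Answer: 3*I*sqrt(223) ≈ 44.8*I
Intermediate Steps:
A(E) = E - 2*E**2 (A(E) = (E**2 - 3*E**2) + E = -2*E**2 + E = E - 2*E**2)
sqrt((-27 + A(-7))**2 - 19431) = sqrt((-27 - 7*(1 - 2*(-7)))**2 - 19431) = sqrt((-27 - 7*(1 + 14))**2 - 19431) = sqrt((-27 - 7*15)**2 - 19431) = sqrt((-27 - 105)**2 - 19431) = sqrt((-132)**2 - 19431) = sqrt(17424 - 19431) = sqrt(-2007) = 3*I*sqrt(223)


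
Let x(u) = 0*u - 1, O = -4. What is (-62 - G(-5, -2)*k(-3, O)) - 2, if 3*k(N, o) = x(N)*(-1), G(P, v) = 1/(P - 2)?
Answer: -1343/21 ≈ -63.952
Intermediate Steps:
x(u) = -1 (x(u) = 0 - 1 = -1)
G(P, v) = 1/(-2 + P)
k(N, o) = ⅓ (k(N, o) = (-1*(-1))/3 = (⅓)*1 = ⅓)
(-62 - G(-5, -2)*k(-3, O)) - 2 = (-62 - 1/((-2 - 5)*3)) - 2 = (-62 - 1/((-7)*3)) - 2 = (-62 - (-1)/(7*3)) - 2 = (-62 - 1*(-1/21)) - 2 = (-62 + 1/21) - 2 = -1301/21 - 2 = -1343/21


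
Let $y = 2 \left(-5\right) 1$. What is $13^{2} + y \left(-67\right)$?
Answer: $839$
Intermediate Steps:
$y = -10$ ($y = \left(-10\right) 1 = -10$)
$13^{2} + y \left(-67\right) = 13^{2} - -670 = 169 + 670 = 839$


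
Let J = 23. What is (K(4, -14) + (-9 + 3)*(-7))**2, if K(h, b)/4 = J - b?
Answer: 36100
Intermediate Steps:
K(h, b) = 92 - 4*b (K(h, b) = 4*(23 - b) = 92 - 4*b)
(K(4, -14) + (-9 + 3)*(-7))**2 = ((92 - 4*(-14)) + (-9 + 3)*(-7))**2 = ((92 + 56) - 6*(-7))**2 = (148 + 42)**2 = 190**2 = 36100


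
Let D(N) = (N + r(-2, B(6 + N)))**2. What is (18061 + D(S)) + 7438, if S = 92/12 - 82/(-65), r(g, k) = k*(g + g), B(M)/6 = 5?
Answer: 1438711756/38025 ≈ 37836.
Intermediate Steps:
B(M) = 30 (B(M) = 6*5 = 30)
r(g, k) = 2*g*k (r(g, k) = k*(2*g) = 2*g*k)
S = 1741/195 (S = 92*(1/12) - 82*(-1/65) = 23/3 + 82/65 = 1741/195 ≈ 8.9282)
D(N) = (-120 + N)**2 (D(N) = (N + 2*(-2)*30)**2 = (N - 120)**2 = (-120 + N)**2)
(18061 + D(S)) + 7438 = (18061 + (-120 + 1741/195)**2) + 7438 = (18061 + (-21659/195)**2) + 7438 = (18061 + 469112281/38025) + 7438 = 1155881806/38025 + 7438 = 1438711756/38025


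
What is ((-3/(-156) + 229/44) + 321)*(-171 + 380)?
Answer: 886350/13 ≈ 68181.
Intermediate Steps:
((-3/(-156) + 229/44) + 321)*(-171 + 380) = ((-3*(-1/156) + 229*(1/44)) + 321)*209 = ((1/52 + 229/44) + 321)*209 = (747/143 + 321)*209 = (46650/143)*209 = 886350/13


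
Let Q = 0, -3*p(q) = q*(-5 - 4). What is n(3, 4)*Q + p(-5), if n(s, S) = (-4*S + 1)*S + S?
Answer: -15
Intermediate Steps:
p(q) = 3*q (p(q) = -q*(-5 - 4)/3 = -q*(-9)/3 = -(-3)*q = 3*q)
n(s, S) = S + S*(1 - 4*S) (n(s, S) = (1 - 4*S)*S + S = S*(1 - 4*S) + S = S + S*(1 - 4*S))
n(3, 4)*Q + p(-5) = (2*4*(1 - 2*4))*0 + 3*(-5) = (2*4*(1 - 8))*0 - 15 = (2*4*(-7))*0 - 15 = -56*0 - 15 = 0 - 15 = -15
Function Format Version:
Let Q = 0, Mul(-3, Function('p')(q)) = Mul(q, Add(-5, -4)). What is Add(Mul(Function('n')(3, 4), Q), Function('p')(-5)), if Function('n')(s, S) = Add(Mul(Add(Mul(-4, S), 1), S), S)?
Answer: -15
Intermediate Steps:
Function('p')(q) = Mul(3, q) (Function('p')(q) = Mul(Rational(-1, 3), Mul(q, Add(-5, -4))) = Mul(Rational(-1, 3), Mul(q, -9)) = Mul(Rational(-1, 3), Mul(-9, q)) = Mul(3, q))
Function('n')(s, S) = Add(S, Mul(S, Add(1, Mul(-4, S)))) (Function('n')(s, S) = Add(Mul(Add(1, Mul(-4, S)), S), S) = Add(Mul(S, Add(1, Mul(-4, S))), S) = Add(S, Mul(S, Add(1, Mul(-4, S)))))
Add(Mul(Function('n')(3, 4), Q), Function('p')(-5)) = Add(Mul(Mul(2, 4, Add(1, Mul(-2, 4))), 0), Mul(3, -5)) = Add(Mul(Mul(2, 4, Add(1, -8)), 0), -15) = Add(Mul(Mul(2, 4, -7), 0), -15) = Add(Mul(-56, 0), -15) = Add(0, -15) = -15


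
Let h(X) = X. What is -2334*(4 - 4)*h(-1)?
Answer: 0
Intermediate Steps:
-2334*(4 - 4)*h(-1) = -2334*(4 - 4)*(-1) = -0*(-1) = -2334*0 = 0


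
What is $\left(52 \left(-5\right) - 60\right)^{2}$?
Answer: $102400$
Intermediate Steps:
$\left(52 \left(-5\right) - 60\right)^{2} = \left(-260 - 60\right)^{2} = \left(-320\right)^{2} = 102400$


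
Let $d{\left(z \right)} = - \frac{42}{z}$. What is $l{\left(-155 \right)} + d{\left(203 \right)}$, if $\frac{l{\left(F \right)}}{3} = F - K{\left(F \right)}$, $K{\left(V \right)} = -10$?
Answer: $- \frac{12621}{29} \approx -435.21$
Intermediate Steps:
$l{\left(F \right)} = 30 + 3 F$ ($l{\left(F \right)} = 3 \left(F - -10\right) = 3 \left(F + 10\right) = 3 \left(10 + F\right) = 30 + 3 F$)
$l{\left(-155 \right)} + d{\left(203 \right)} = \left(30 + 3 \left(-155\right)\right) - \frac{42}{203} = \left(30 - 465\right) - \frac{6}{29} = -435 - \frac{6}{29} = - \frac{12621}{29}$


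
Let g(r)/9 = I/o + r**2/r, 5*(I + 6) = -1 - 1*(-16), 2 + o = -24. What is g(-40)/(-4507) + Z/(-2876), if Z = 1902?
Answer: -24504807/42126929 ≈ -0.58169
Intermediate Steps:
o = -26 (o = -2 - 24 = -26)
I = -3 (I = -6 + (-1 - 1*(-16))/5 = -6 + (-1 + 16)/5 = -6 + (1/5)*15 = -6 + 3 = -3)
g(r) = 27/26 + 9*r (g(r) = 9*(-3/(-26) + r**2/r) = 9*(-3*(-1/26) + r) = 9*(3/26 + r) = 27/26 + 9*r)
g(-40)/(-4507) + Z/(-2876) = (27/26 + 9*(-40))/(-4507) + 1902/(-2876) = (27/26 - 360)*(-1/4507) + 1902*(-1/2876) = -9333/26*(-1/4507) - 951/1438 = 9333/117182 - 951/1438 = -24504807/42126929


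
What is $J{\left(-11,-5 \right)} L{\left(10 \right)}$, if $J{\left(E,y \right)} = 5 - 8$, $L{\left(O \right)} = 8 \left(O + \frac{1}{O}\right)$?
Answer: $- \frac{1212}{5} \approx -242.4$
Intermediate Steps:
$L{\left(O \right)} = 8 O + \frac{8}{O}$
$J{\left(E,y \right)} = -3$ ($J{\left(E,y \right)} = 5 - 8 = -3$)
$J{\left(-11,-5 \right)} L{\left(10 \right)} = - 3 \left(8 \cdot 10 + \frac{8}{10}\right) = - 3 \left(80 + 8 \cdot \frac{1}{10}\right) = - 3 \left(80 + \frac{4}{5}\right) = \left(-3\right) \frac{404}{5} = - \frac{1212}{5}$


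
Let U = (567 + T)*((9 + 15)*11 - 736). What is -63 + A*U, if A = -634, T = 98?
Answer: 198999857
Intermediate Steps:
U = -313880 (U = (567 + 98)*((9 + 15)*11 - 736) = 665*(24*11 - 736) = 665*(264 - 736) = 665*(-472) = -313880)
-63 + A*U = -63 - 634*(-313880) = -63 + 198999920 = 198999857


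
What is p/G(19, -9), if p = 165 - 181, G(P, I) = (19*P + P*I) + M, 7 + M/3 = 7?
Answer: -8/95 ≈ -0.084211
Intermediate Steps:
M = 0 (M = -21 + 3*7 = -21 + 21 = 0)
G(P, I) = 19*P + I*P (G(P, I) = (19*P + P*I) + 0 = (19*P + I*P) + 0 = 19*P + I*P)
p = -16
p/G(19, -9) = -16*1/(19*(19 - 9)) = -16/(19*10) = -16/190 = -16*1/190 = -8/95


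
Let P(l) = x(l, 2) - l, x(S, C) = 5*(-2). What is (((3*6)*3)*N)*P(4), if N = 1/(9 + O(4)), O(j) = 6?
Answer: -252/5 ≈ -50.400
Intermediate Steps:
x(S, C) = -10
P(l) = -10 - l
N = 1/15 (N = 1/(9 + 6) = 1/15 ≈ 0.066667)
(((3*6)*3)*N)*P(4) = (((3*6)*3)*(1/15))*(-10 - 1*4) = ((18*3)*(1/15))*(-10 - 4) = (54*(1/15))*(-14) = (18/5)*(-14) = -252/5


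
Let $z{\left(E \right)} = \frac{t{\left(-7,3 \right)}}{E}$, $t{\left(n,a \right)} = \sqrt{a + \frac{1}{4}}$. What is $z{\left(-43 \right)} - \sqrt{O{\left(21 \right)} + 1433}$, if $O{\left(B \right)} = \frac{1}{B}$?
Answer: $- \frac{\sqrt{631974}}{21} - \frac{\sqrt{13}}{86} \approx -37.898$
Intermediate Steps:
$t{\left(n,a \right)} = \sqrt{\frac{1}{4} + a}$ ($t{\left(n,a \right)} = \sqrt{a + \frac{1}{4}} = \sqrt{\frac{1}{4} + a}$)
$z{\left(E \right)} = \frac{\sqrt{13}}{2 E}$ ($z{\left(E \right)} = \frac{\frac{1}{2} \sqrt{1 + 4 \cdot 3}}{E} = \frac{\frac{1}{2} \sqrt{1 + 12}}{E} = \frac{\frac{1}{2} \sqrt{13}}{E} = \frac{\sqrt{13}}{2 E}$)
$z{\left(-43 \right)} - \sqrt{O{\left(21 \right)} + 1433} = \frac{\sqrt{13}}{2 \left(-43\right)} - \sqrt{\frac{1}{21} + 1433} = \frac{1}{2} \sqrt{13} \left(- \frac{1}{43}\right) - \sqrt{\frac{1}{21} + 1433} = - \frac{\sqrt{13}}{86} - \sqrt{\frac{30094}{21}} = - \frac{\sqrt{13}}{86} - \frac{\sqrt{631974}}{21} = - \frac{\sqrt{631974}}{21} - \frac{\sqrt{13}}{86}$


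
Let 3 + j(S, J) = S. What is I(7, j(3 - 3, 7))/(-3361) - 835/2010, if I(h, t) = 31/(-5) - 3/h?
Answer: -19551781/47289270 ≈ -0.41345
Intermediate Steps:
j(S, J) = -3 + S
I(h, t) = -31/5 - 3/h (I(h, t) = 31*(-⅕) - 3/h = -31/5 - 3/h)
I(7, j(3 - 3, 7))/(-3361) - 835/2010 = (-31/5 - 3/7)/(-3361) - 835/2010 = (-31/5 - 3*⅐)*(-1/3361) - 835*1/2010 = (-31/5 - 3/7)*(-1/3361) - 167/402 = -232/35*(-1/3361) - 167/402 = 232/117635 - 167/402 = -19551781/47289270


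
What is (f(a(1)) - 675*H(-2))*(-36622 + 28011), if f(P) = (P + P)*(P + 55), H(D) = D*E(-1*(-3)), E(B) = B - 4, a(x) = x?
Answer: 10660418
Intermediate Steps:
E(B) = -4 + B
H(D) = -D (H(D) = D*(-4 - 1*(-3)) = D*(-4 + 3) = D*(-1) = -D)
f(P) = 2*P*(55 + P) (f(P) = (2*P)*(55 + P) = 2*P*(55 + P))
(f(a(1)) - 675*H(-2))*(-36622 + 28011) = (2*1*(55 + 1) - (-675)*(-2))*(-36622 + 28011) = (2*1*56 - 675*2)*(-8611) = (112 - 1350)*(-8611) = -1238*(-8611) = 10660418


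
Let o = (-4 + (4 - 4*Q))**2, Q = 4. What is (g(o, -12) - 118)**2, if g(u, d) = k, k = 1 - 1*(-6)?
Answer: 12321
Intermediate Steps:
k = 7 (k = 1 + 6 = 7)
o = 256 (o = (-4 + (4 - 4*4))**2 = (-4 + (4 - 16))**2 = (-4 - 12)**2 = (-16)**2 = 256)
g(u, d) = 7
(g(o, -12) - 118)**2 = (7 - 118)**2 = (-111)**2 = 12321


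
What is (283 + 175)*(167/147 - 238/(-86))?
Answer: 11300692/6321 ≈ 1787.8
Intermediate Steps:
(283 + 175)*(167/147 - 238/(-86)) = 458*(167*(1/147) - 238*(-1/86)) = 458*(167/147 + 119/43) = 458*(24674/6321) = 11300692/6321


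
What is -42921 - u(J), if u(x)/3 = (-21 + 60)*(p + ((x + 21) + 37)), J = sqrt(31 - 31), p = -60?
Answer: -42687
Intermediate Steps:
J = 0 (J = sqrt(0) = 0)
u(x) = -234 + 117*x (u(x) = 3*((-21 + 60)*(-60 + ((x + 21) + 37))) = 3*(39*(-60 + ((21 + x) + 37))) = 3*(39*(-60 + (58 + x))) = 3*(39*(-2 + x)) = 3*(-78 + 39*x) = -234 + 117*x)
-42921 - u(J) = -42921 - (-234 + 117*0) = -42921 - (-234 + 0) = -42921 - 1*(-234) = -42921 + 234 = -42687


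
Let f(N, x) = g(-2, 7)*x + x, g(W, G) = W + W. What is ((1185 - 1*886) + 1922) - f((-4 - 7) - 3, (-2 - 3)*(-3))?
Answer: 2266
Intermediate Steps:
g(W, G) = 2*W
f(N, x) = -3*x (f(N, x) = (2*(-2))*x + x = -4*x + x = -3*x)
((1185 - 1*886) + 1922) - f((-4 - 7) - 3, (-2 - 3)*(-3)) = ((1185 - 1*886) + 1922) - (-3)*(-2 - 3)*(-3) = ((1185 - 886) + 1922) - (-3)*(-5*(-3)) = (299 + 1922) - (-3)*15 = 2221 - 1*(-45) = 2221 + 45 = 2266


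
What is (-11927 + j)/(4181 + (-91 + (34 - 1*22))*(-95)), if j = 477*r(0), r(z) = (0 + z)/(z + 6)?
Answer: -11927/11686 ≈ -1.0206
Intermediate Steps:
r(z) = z/(6 + z)
j = 0 (j = 477*(0/(6 + 0)) = 477*(0/6) = 477*(0*(1/6)) = 477*0 = 0)
(-11927 + j)/(4181 + (-91 + (34 - 1*22))*(-95)) = (-11927 + 0)/(4181 + (-91 + (34 - 1*22))*(-95)) = -11927/(4181 + (-91 + (34 - 22))*(-95)) = -11927/(4181 + (-91 + 12)*(-95)) = -11927/(4181 - 79*(-95)) = -11927/(4181 + 7505) = -11927/11686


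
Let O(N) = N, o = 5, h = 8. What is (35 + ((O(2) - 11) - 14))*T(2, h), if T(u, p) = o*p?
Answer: 480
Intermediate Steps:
T(u, p) = 5*p
(35 + ((O(2) - 11) - 14))*T(2, h) = (35 + ((2 - 11) - 14))*(5*8) = (35 + (-9 - 14))*40 = (35 - 23)*40 = 12*40 = 480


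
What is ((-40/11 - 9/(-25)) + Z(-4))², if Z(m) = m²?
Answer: 12243001/75625 ≈ 161.89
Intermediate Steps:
((-40/11 - 9/(-25)) + Z(-4))² = ((-40/11 - 9/(-25)) + (-4)²)² = ((-40*1/11 - 9*(-1/25)) + 16)² = ((-40/11 + 9/25) + 16)² = (-901/275 + 16)² = (3499/275)² = 12243001/75625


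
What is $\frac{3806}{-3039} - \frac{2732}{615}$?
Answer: $- \frac{1182582}{207665} \approx -5.6947$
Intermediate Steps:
$\frac{3806}{-3039} - \frac{2732}{615} = 3806 \left(- \frac{1}{3039}\right) - \frac{2732}{615} = - \frac{3806}{3039} - \frac{2732}{615} = - \frac{1182582}{207665}$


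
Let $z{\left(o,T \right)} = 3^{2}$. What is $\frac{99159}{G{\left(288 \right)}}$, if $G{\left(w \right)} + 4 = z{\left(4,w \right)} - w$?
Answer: $- \frac{99159}{283} \approx -350.39$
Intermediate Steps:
$z{\left(o,T \right)} = 9$
$G{\left(w \right)} = 5 - w$ ($G{\left(w \right)} = -4 - \left(-9 + w\right) = 5 - w$)
$\frac{99159}{G{\left(288 \right)}} = \frac{99159}{5 - 288} = \frac{99159}{-283} = 99159 \left(- \frac{1}{283}\right) = - \frac{99159}{283}$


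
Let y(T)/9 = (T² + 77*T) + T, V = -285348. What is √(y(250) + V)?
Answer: 2*√113163 ≈ 672.79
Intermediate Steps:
y(T) = 9*T² + 702*T (y(T) = 9*((T² + 77*T) + T) = 9*(T² + 78*T) = 9*T² + 702*T)
√(y(250) + V) = √(9*250*(78 + 250) - 285348) = √(9*250*328 - 285348) = √(738000 - 285348) = √452652 = 2*√113163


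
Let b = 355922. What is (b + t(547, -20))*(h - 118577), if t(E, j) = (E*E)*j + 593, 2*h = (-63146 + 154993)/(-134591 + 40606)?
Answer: 25087016896741221/37594 ≈ 6.6731e+11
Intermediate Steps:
h = -91847/187970 (h = ((-63146 + 154993)/(-134591 + 40606))/2 = (91847/(-93985))/2 = (91847*(-1/93985))/2 = (½)*(-91847/93985) = -91847/187970 ≈ -0.48863)
t(E, j) = 593 + j*E² (t(E, j) = E²*j + 593 = j*E² + 593 = 593 + j*E²)
(b + t(547, -20))*(h - 118577) = (355922 + (593 - 20*547²))*(-91847/187970 - 118577) = (355922 + (593 - 20*299209))*(-22289010537/187970) = (355922 + (593 - 5984180))*(-22289010537/187970) = (355922 - 5983587)*(-22289010537/187970) = -5627665*(-22289010537/187970) = 25087016896741221/37594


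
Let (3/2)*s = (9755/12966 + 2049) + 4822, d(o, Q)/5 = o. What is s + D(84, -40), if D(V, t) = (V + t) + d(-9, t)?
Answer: 89079692/19449 ≈ 4580.2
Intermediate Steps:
d(o, Q) = 5*o
D(V, t) = -45 + V + t (D(V, t) = (V + t) + 5*(-9) = (V + t) - 45 = -45 + V + t)
s = 89099141/19449 (s = 2*((9755/12966 + 2049) + 4822)/3 = 2*(26577089/12966 + 4822)/3 = (2/3)*(89099141/12966) = 89099141/19449 ≈ 4581.2)
s + D(84, -40) = 89099141/19449 + (-45 + 84 - 40) = 89099141/19449 - 1 = 89079692/19449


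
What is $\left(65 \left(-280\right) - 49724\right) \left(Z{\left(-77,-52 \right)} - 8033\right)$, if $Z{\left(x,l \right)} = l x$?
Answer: $273665796$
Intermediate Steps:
$\left(65 \left(-280\right) - 49724\right) \left(Z{\left(-77,-52 \right)} - 8033\right) = \left(65 \left(-280\right) - 49724\right) \left(\left(-52\right) \left(-77\right) - 8033\right) = \left(-18200 - 49724\right) \left(4004 - 8033\right) = \left(-67924\right) \left(-4029\right) = 273665796$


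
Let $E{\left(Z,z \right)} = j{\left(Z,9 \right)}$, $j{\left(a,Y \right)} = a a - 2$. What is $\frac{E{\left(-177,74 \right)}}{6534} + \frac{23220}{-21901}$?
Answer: $\frac{4416307}{1182654} \approx 3.7342$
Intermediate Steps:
$j{\left(a,Y \right)} = -2 + a^{2}$ ($j{\left(a,Y \right)} = a^{2} - 2 = -2 + a^{2}$)
$E{\left(Z,z \right)} = -2 + Z^{2}$
$\frac{E{\left(-177,74 \right)}}{6534} + \frac{23220}{-21901} = \frac{-2 + \left(-177\right)^{2}}{6534} + \frac{23220}{-21901} = \left(-2 + 31329\right) \frac{1}{6534} + 23220 \left(- \frac{1}{21901}\right) = 31327 \cdot \frac{1}{6534} - \frac{23220}{21901} = \frac{31327}{6534} - \frac{23220}{21901} = \frac{4416307}{1182654}$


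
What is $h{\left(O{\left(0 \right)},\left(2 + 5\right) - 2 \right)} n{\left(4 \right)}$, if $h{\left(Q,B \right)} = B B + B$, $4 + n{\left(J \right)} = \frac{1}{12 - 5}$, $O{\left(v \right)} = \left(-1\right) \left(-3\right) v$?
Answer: $- \frac{810}{7} \approx -115.71$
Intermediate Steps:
$O{\left(v \right)} = 3 v$
$n{\left(J \right)} = - \frac{27}{7}$ ($n{\left(J \right)} = -4 + \frac{1}{12 - 5} = -4 + \frac{1}{7} = - \frac{27}{7}$)
$h{\left(Q,B \right)} = B + B^{2}$ ($h{\left(Q,B \right)} = B^{2} + B = B + B^{2}$)
$h{\left(O{\left(0 \right)},\left(2 + 5\right) - 2 \right)} n{\left(4 \right)} = \left(\left(2 + 5\right) - 2\right) \left(1 + \left(\left(2 + 5\right) - 2\right)\right) \left(- \frac{27}{7}\right) = \left(7 - 2\right) \left(1 + \left(7 - 2\right)\right) \left(- \frac{27}{7}\right) = 5 \left(1 + 5\right) \left(- \frac{27}{7}\right) = 5 \cdot 6 \left(- \frac{27}{7}\right) = 30 \left(- \frac{27}{7}\right) = - \frac{810}{7}$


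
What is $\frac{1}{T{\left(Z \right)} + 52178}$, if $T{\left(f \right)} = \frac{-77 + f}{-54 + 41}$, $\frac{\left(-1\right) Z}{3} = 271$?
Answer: $\frac{13}{679204} \approx 1.914 \cdot 10^{-5}$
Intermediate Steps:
$Z = -813$ ($Z = \left(-3\right) 271 = -813$)
$T{\left(f \right)} = \frac{77}{13} - \frac{f}{13}$ ($T{\left(f \right)} = \frac{-77 + f}{-13} = \left(-77 + f\right) \left(- \frac{1}{13}\right) = \frac{77}{13} - \frac{f}{13}$)
$\frac{1}{T{\left(Z \right)} + 52178} = \frac{1}{\left(\frac{77}{13} - - \frac{813}{13}\right) + 52178} = \frac{1}{\left(\frac{77}{13} + \frac{813}{13}\right) + 52178} = \frac{1}{\frac{890}{13} + 52178} = \frac{1}{\frac{679204}{13}} = \frac{13}{679204}$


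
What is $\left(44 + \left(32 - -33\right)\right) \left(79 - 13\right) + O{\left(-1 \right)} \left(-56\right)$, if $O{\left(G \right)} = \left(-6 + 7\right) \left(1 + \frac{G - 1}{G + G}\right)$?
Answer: $7082$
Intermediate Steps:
$O{\left(G \right)} = 1 + \frac{-1 + G}{2 G}$ ($O{\left(G \right)} = 1 \left(1 + \frac{-1 + G}{2 G}\right) = 1 + \frac{-1 + G}{2 G}$)
$\left(44 + \left(32 - -33\right)\right) \left(79 - 13\right) + O{\left(-1 \right)} \left(-56\right) = \left(44 + \left(32 - -33\right)\right) \left(79 - 13\right) + \frac{-1 + 3 \left(-1\right)}{2 \left(-1\right)} \left(-56\right) = \left(44 + \left(32 + 33\right)\right) 66 + \frac{1}{2} \left(-1\right) \left(-1 - 3\right) \left(-56\right) = \left(44 + 65\right) 66 + \frac{1}{2} \left(-1\right) \left(-4\right) \left(-56\right) = 109 \cdot 66 + 2 \left(-56\right) = 7194 - 112 = 7082$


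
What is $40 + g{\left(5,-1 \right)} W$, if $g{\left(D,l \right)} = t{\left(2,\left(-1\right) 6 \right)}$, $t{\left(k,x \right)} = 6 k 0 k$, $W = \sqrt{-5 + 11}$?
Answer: $40$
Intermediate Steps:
$W = \sqrt{6} \approx 2.4495$
$t{\left(k,x \right)} = 0$ ($t{\left(k,x \right)} = 6 \cdot 0 k = 0 k = 0$)
$g{\left(D,l \right)} = 0$
$40 + g{\left(5,-1 \right)} W = 40 + 0 \sqrt{6} = 40 + 0 = 40$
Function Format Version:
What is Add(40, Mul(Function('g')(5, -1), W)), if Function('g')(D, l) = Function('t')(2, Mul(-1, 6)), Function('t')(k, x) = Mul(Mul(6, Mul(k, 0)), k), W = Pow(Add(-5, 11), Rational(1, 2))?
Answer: 40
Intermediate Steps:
W = Pow(6, Rational(1, 2)) ≈ 2.4495
Function('t')(k, x) = 0 (Function('t')(k, x) = Mul(Mul(6, 0), k) = Mul(0, k) = 0)
Function('g')(D, l) = 0
Add(40, Mul(Function('g')(5, -1), W)) = Add(40, Mul(0, Pow(6, Rational(1, 2)))) = Add(40, 0) = 40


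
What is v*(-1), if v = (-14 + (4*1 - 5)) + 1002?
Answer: -987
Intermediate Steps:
v = 987 (v = (-14 + (4 - 5)) + 1002 = (-14 - 1) + 1002 = -15 + 1002 = 987)
v*(-1) = 987*(-1) = -987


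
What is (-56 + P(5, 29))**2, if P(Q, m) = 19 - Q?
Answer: 1764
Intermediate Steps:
(-56 + P(5, 29))**2 = (-56 + (19 - 1*5))**2 = (-56 + (19 - 5))**2 = (-56 + 14)**2 = (-42)**2 = 1764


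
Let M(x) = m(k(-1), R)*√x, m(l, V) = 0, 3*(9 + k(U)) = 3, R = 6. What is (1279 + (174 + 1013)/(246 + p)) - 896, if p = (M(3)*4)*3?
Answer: 95405/246 ≈ 387.83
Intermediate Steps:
k(U) = -8 (k(U) = -9 + (⅓)*3 = -9 + 1 = -8)
M(x) = 0 (M(x) = 0*√x = 0)
p = 0 (p = (0*4)*3 = 0*3 = 0)
(1279 + (174 + 1013)/(246 + p)) - 896 = (1279 + (174 + 1013)/(246 + 0)) - 896 = (1279 + 1187/246) - 896 = 315821/246 - 896 = 95405/246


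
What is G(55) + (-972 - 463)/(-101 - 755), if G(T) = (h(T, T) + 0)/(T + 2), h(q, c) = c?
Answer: 128875/48792 ≈ 2.6413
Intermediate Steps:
G(T) = T/(2 + T) (G(T) = (T + 0)/(T + 2) = T/(2 + T))
G(55) + (-972 - 463)/(-101 - 755) = 55/(2 + 55) + (-972 - 463)/(-101 - 755) = 55/57 - 1435/(-856) = 55*(1/57) - 1435*(-1/856) = 55/57 + 1435/856 = 128875/48792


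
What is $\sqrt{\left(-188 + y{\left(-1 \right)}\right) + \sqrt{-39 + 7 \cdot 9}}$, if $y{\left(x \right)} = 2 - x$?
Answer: $\sqrt{-185 + 2 \sqrt{6}} \approx 13.42 i$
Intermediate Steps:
$\sqrt{\left(-188 + y{\left(-1 \right)}\right) + \sqrt{-39 + 7 \cdot 9}} = \sqrt{\left(-188 + \left(2 - -1\right)\right) + \sqrt{-39 + 7 \cdot 9}} = \sqrt{\left(-188 + \left(2 + 1\right)\right) + \sqrt{-39 + 63}} = \sqrt{\left(-188 + 3\right) + \sqrt{24}} = \sqrt{-185 + 2 \sqrt{6}}$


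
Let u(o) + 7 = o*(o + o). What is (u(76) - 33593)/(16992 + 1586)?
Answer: -11024/9289 ≈ -1.1868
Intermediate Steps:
u(o) = -7 + 2*o² (u(o) = -7 + o*(o + o) = -7 + o*(2*o) = -7 + 2*o²)
(u(76) - 33593)/(16992 + 1586) = ((-7 + 2*76²) - 33593)/(16992 + 1586) = ((-7 + 2*5776) - 33593)/18578 = ((-7 + 11552) - 33593)*(1/18578) = (11545 - 33593)*(1/18578) = -22048*1/18578 = -11024/9289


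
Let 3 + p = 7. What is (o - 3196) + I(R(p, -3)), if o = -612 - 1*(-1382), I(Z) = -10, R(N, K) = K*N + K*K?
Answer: -2436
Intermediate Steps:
p = 4 (p = -3 + 7 = 4)
R(N, K) = K² + K*N (R(N, K) = K*N + K² = K² + K*N)
o = 770 (o = -612 + 1382 = 770)
(o - 3196) + I(R(p, -3)) = (770 - 3196) - 10 = -2426 - 10 = -2436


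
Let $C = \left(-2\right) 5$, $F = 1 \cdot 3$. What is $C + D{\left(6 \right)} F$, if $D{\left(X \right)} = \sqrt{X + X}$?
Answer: $-10 + 6 \sqrt{3} \approx 0.3923$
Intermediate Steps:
$F = 3$
$D{\left(X \right)} = \sqrt{2} \sqrt{X}$ ($D{\left(X \right)} = \sqrt{2 X} = \sqrt{2} \sqrt{X}$)
$C = -10$
$C + D{\left(6 \right)} F = -10 + \sqrt{2} \sqrt{6} \cdot 3 = -10 + 2 \sqrt{3} \cdot 3 = -10 + 6 \sqrt{3}$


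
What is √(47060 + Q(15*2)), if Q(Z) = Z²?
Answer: 2*√11990 ≈ 219.00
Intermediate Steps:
√(47060 + Q(15*2)) = √(47060 + (15*2)²) = √(47060 + 30²) = √(47060 + 900) = √47960 = 2*√11990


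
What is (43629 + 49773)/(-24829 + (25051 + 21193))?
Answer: 93402/21415 ≈ 4.3615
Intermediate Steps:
(43629 + 49773)/(-24829 + (25051 + 21193)) = 93402/(-24829 + 46244) = 93402/21415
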